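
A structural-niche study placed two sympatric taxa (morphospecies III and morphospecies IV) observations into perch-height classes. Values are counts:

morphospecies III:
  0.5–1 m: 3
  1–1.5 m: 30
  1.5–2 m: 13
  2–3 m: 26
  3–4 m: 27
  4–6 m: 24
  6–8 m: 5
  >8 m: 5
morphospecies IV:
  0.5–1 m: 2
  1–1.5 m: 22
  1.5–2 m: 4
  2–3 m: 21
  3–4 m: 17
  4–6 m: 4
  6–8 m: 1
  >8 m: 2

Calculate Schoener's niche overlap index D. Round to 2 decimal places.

0.80

Proportions for morphospecies III (n=133): 3/133=0.0226, 30/133=0.2256, 13/133=0.0977, 26/133=0.1955, 27/133=0.2030, 24/133=0.1805, 5/133=0.0376, 5/133=0.0376
Proportions for morphospecies IV (n=73): 2/73=0.0274, 22/73=0.3014, 4/73=0.0548, 21/73=0.2877, 17/73=0.2329, 4/73=0.0548, 1/73=0.0137, 2/73=0.0274
Σ|p₁ᵢ − p₂ᵢ| = 0.0048 + 0.0758 + 0.0429 + 0.0922 + 0.0299 + 0.1257 + 0.0239 + 0.0102 = 0.4054
D = 1 − ½ × 0.4054 = 1 − 0.20270 = 0.79730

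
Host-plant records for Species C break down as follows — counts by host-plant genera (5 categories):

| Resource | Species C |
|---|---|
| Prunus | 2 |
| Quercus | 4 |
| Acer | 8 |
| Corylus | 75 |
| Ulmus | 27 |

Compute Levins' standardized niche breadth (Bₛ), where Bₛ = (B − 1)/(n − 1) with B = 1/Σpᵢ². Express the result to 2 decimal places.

0.27

Proportions for Species C (n=116): 2/116=0.0172, 4/116=0.0345, 8/116=0.0690, 75/116=0.6466, 27/116=0.2328
Σpᵢ² = 0.0172² + 0.0345² + 0.0690² + 0.6466² + 0.2328² = 0.000296 + 0.001190 + 0.004761 + 0.418092 + 0.054196 = 0.478535
B = 1 / 0.478535 = 2.0897
Bₛ = (B − 1)/(n − 1) = (2.0897 − 1)/(5 − 1) = 1.0897/4 = 0.2724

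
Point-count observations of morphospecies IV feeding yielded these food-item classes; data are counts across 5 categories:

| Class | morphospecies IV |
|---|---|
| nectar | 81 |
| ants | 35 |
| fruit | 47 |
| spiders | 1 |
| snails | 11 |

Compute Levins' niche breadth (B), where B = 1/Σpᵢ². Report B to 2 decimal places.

Proportions for morphospecies IV (n=175): 81/175=0.4629, 35/175=0.2000, 47/175=0.2686, 1/175=0.0057, 11/175=0.0629
Σpᵢ² = 0.4629² + 0.2000² + 0.2686² + 0.0057² + 0.0629² = 0.214276 + 0.040000 + 0.072146 + 0.000032 + 0.003956 = 0.330410
B = 1 / 0.330410 = 3.0265

3.03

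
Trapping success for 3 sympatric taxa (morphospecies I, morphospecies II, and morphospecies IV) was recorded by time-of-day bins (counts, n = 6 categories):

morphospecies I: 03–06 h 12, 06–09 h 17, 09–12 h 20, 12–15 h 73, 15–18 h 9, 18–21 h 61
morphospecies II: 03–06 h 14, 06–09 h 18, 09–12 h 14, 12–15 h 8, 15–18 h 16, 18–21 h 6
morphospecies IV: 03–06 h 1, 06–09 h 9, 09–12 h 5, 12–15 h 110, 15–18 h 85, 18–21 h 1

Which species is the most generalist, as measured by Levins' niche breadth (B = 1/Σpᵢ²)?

Proportions for morphospecies I (n=192): 12/192=0.0625, 17/192=0.0885, 20/192=0.1042, 73/192=0.3802, 9/192=0.0469, 61/192=0.3177
Proportions for morphospecies II (n=76): 14/76=0.1842, 18/76=0.2368, 14/76=0.1842, 8/76=0.1053, 16/76=0.2105, 6/76=0.0789
Proportions for morphospecies IV (n=211): 1/211=0.0047, 9/211=0.0427, 5/211=0.0237, 110/211=0.5213, 85/211=0.4028, 1/211=0.0047
Σp_Iᵢ² = 0.0625² + 0.0885² + 0.1042² + 0.3802² + 0.0469² + 0.3177² = 0.003906 + 0.007832 + 0.010858 + 0.144552 + 0.002200 + 0.100933 = 0.270281
B_I = 1 / 0.270281 = 3.6999
Σp_IIᵢ² = 0.1842² + 0.2368² + 0.1842² + 0.1053² + 0.2105² + 0.0789² = 0.033930 + 0.056074 + 0.033930 + 0.011088 + 0.044310 + 0.006225 = 0.185557
B_II = 1 / 0.185557 = 5.3892
Σp_IVᵢ² = 0.0047² + 0.0427² + 0.0237² + 0.5213² + 0.4028² + 0.0047² = 0.000022 + 0.001823 + 0.000562 + 0.271754 + 0.162248 + 0.000022 = 0.436431
B_IV = 1 / 0.436431 = 2.2913
Highest B → broadest niche (most generalist): morphospecies II (B = 5.39).

morphospecies II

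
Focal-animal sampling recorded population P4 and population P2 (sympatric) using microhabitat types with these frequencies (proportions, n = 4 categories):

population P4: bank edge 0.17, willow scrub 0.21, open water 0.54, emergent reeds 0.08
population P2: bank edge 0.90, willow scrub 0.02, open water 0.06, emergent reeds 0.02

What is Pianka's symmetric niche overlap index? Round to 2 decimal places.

0.35

Σ p₁ᵢp₂ᵢ = 0.1530 + 0.0042 + 0.0324 + 0.0016 = 0.1912
Σp_1ᵢ² = 0.17² + 0.21² + 0.54² + 0.08² = 0.0289 + 0.0441 + 0.2916 + 0.0064 = 0.3710
Σp_2ᵢ² = 0.90² + 0.02² + 0.06² + 0.02² = 0.8100 + 0.0004 + 0.0036 + 0.0004 = 0.8144
O = 0.1912 / √(0.3710 × 0.8144) = 0.1912 / 0.54967 = 0.3478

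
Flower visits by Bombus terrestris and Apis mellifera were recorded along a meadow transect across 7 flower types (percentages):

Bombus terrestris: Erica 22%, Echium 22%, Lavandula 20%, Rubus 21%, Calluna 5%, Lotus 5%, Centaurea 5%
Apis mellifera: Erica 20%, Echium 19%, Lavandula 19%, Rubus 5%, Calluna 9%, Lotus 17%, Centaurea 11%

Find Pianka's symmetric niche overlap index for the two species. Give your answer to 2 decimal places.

0.87

Convert percentages to proportions (divide by 100).
Σ p₁ᵢp₂ᵢ = 0.0440 + 0.0418 + 0.0380 + 0.0105 + 0.0045 + 0.0085 + 0.0055 = 0.1528
Σp_1ᵢ² = 0.22² + 0.22² + 0.20² + 0.21² + 0.05² + 0.05² + 0.05² = 0.0484 + 0.0484 + 0.0400 + 0.0441 + 0.0025 + 0.0025 + 0.0025 = 0.1884
Σp_2ᵢ² = 0.20² + 0.19² + 0.19² + 0.05² + 0.09² + 0.17² + 0.11² = 0.0400 + 0.0361 + 0.0361 + 0.0025 + 0.0081 + 0.0289 + 0.0121 = 0.1638
O = 0.1528 / √(0.1884 × 0.1638) = 0.1528 / 0.17567 = 0.8698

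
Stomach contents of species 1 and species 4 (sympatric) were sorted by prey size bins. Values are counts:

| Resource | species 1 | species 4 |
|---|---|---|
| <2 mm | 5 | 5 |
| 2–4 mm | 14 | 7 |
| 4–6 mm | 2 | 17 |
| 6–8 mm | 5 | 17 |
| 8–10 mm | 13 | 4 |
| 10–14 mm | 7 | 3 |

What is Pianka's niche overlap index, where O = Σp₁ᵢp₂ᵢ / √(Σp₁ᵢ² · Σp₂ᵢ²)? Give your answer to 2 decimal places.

0.56

Proportions for species 1 (n=46): 5/46=0.1087, 14/46=0.3043, 2/46=0.0435, 5/46=0.1087, 13/46=0.2826, 7/46=0.1522
Proportions for species 4 (n=53): 5/53=0.0943, 7/53=0.1321, 17/53=0.3208, 17/53=0.3208, 4/53=0.0755, 3/53=0.0566
Σ p₁ᵢp₂ᵢ = 0.010250 + 0.040198 + 0.013955 + 0.034871 + 0.021336 + 0.008615 = 0.129225
Σp_1ᵢ² = 0.1087² + 0.3043² + 0.0435² + 0.1087² + 0.2826² + 0.1522² = 0.011816 + 0.092598 + 0.001892 + 0.011816 + 0.079863 + 0.023165 = 0.221150
Σp_2ᵢ² = 0.0943² + 0.1321² + 0.3208² + 0.3208² + 0.0755² + 0.0566² = 0.008892 + 0.017450 + 0.102913 + 0.102913 + 0.005700 + 0.003204 = 0.241072
O = 0.129225 / √(0.221150 × 0.241072) = 0.129225 / 0.2308962 = 0.5597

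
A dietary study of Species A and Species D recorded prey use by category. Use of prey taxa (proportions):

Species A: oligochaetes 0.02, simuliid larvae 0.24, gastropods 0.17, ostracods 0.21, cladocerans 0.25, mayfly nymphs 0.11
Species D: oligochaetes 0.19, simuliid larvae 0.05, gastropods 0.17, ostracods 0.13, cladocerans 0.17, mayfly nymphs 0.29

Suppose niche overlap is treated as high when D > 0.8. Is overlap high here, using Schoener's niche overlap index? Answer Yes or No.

Σ|p₁ᵢ − p₂ᵢ| = 0.17 + 0.19 + 0.00 + 0.08 + 0.08 + 0.18 = 0.70
D = 1 − ½ × 0.70 = 1 − 0.350 = 0.6500
D = 0.6500 < 0.8 → No.

No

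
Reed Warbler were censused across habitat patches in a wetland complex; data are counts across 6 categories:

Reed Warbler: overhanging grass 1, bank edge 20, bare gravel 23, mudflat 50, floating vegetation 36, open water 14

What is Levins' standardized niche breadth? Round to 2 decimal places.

0.64

Proportions for Reed Warbler (n=144): 1/144=0.0069, 20/144=0.1389, 23/144=0.1597, 50/144=0.3472, 36/144=0.2500, 14/144=0.0972
Σpᵢ² = 0.0069² + 0.1389² + 0.1597² + 0.3472² + 0.2500² + 0.0972² = 0.000048 + 0.019293 + 0.025504 + 0.120548 + 0.062500 + 0.009448 = 0.237341
B = 1 / 0.237341 = 4.2133
Bₛ = (B − 1)/(n − 1) = (4.2133 − 1)/(6 − 1) = 3.2133/5 = 0.6427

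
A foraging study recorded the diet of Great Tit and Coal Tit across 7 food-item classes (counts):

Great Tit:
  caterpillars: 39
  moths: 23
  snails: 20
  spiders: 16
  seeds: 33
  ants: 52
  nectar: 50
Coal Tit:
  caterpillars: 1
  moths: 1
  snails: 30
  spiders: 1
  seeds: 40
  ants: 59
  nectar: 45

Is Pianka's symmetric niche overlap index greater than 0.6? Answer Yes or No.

Yes

Proportions for Great Tit (n=233): 39/233=0.1674, 23/233=0.0987, 20/233=0.0858, 16/233=0.0687, 33/233=0.1416, 52/233=0.2232, 50/233=0.2146
Proportions for Coal Tit (n=177): 1/177=0.0056, 1/177=0.0056, 30/177=0.1695, 1/177=0.0056, 40/177=0.2260, 59/177=0.3333, 45/177=0.2542
Σ p₁ᵢp₂ᵢ = 0.000937 + 0.000553 + 0.014543 + 0.000385 + 0.032002 + 0.074393 + 0.054551 = 0.177364
Σp_1ᵢ² = 0.1674² + 0.0987² + 0.0858² + 0.0687² + 0.1416² + 0.2232² + 0.2146² = 0.028023 + 0.009742 + 0.007362 + 0.004720 + 0.020051 + 0.049818 + 0.046053 = 0.165769
Σp_2ᵢ² = 0.0056² + 0.0056² + 0.1695² + 0.0056² + 0.2260² + 0.3333² + 0.2542² = 0.000031 + 0.000031 + 0.028730 + 0.000031 + 0.051076 + 0.111089 + 0.064618 = 0.255606
O = 0.177364 / √(0.165769 × 0.255606) = 0.177364 / 0.2058435 = 0.8616
O = 0.8616 > 0.6 → Yes.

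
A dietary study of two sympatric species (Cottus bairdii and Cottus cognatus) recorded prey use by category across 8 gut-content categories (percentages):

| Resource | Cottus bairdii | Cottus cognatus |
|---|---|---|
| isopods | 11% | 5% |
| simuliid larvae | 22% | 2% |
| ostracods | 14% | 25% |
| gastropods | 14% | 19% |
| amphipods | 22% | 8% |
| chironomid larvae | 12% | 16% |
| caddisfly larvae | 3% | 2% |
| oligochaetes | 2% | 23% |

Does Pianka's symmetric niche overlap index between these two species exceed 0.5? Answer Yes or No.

Convert percentages to proportions (divide by 100).
Σ p₁ᵢp₂ᵢ = 0.0055 + 0.0044 + 0.0350 + 0.0266 + 0.0176 + 0.0192 + 0.0006 + 0.0046 = 0.1135
Σp_1ᵢ² = 0.11² + 0.22² + 0.14² + 0.14² + 0.22² + 0.12² + 0.03² + 0.02² = 0.0121 + 0.0484 + 0.0196 + 0.0196 + 0.0484 + 0.0144 + 0.0009 + 0.0004 = 0.1638
Σp_2ᵢ² = 0.05² + 0.02² + 0.25² + 0.19² + 0.08² + 0.16² + 0.02² + 0.23² = 0.0025 + 0.0004 + 0.0625 + 0.0361 + 0.0064 + 0.0256 + 0.0004 + 0.0529 = 0.1868
O = 0.1135 / √(0.1638 × 0.1868) = 0.1135 / 0.17492 = 0.6489
O = 0.6489 > 0.5 → Yes.

Yes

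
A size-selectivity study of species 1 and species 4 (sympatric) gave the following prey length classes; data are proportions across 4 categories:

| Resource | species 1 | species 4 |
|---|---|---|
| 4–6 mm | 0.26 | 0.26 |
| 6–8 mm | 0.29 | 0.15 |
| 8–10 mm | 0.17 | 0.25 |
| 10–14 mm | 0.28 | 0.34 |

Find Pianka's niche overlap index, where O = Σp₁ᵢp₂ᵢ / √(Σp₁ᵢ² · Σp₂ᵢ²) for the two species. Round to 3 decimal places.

Σ p₁ᵢp₂ᵢ = 0.0676 + 0.0435 + 0.0425 + 0.0952 = 0.2488
Σp_1ᵢ² = 0.26² + 0.29² + 0.17² + 0.28² = 0.0676 + 0.0841 + 0.0289 + 0.0784 = 0.2590
Σp_2ᵢ² = 0.26² + 0.15² + 0.25² + 0.34² = 0.0676 + 0.0225 + 0.0625 + 0.1156 = 0.2682
O = 0.2488 / √(0.2590 × 0.2682) = 0.2488 / 0.263560 = 0.94400

0.944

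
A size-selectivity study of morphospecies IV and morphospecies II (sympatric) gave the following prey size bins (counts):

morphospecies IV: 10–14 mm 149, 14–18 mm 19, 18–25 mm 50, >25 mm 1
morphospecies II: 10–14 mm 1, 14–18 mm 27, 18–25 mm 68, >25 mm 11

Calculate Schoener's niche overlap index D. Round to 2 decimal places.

Proportions for morphospecies IV (n=219): 149/219=0.6804, 19/219=0.0868, 50/219=0.2283, 1/219=0.0046
Proportions for morphospecies II (n=107): 1/107=0.0093, 27/107=0.2523, 68/107=0.6355, 11/107=0.1028
Σ|p₁ᵢ − p₂ᵢ| = 0.6711 + 0.1655 + 0.4072 + 0.0982 = 1.3420
D = 1 − ½ × 1.3420 = 1 − 0.67100 = 0.32900

0.33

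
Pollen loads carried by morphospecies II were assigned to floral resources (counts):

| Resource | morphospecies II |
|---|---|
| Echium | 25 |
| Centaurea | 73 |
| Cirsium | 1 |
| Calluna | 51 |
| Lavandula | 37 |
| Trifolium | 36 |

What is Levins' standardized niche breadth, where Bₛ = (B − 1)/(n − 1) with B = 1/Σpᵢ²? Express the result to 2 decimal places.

0.69

Proportions for morphospecies II (n=223): 25/223=0.1121, 73/223=0.3274, 1/223=0.0045, 51/223=0.2287, 37/223=0.1659, 36/223=0.1614
Σpᵢ² = 0.1121² + 0.3274² + 0.0045² + 0.2287² + 0.1659² + 0.1614² = 0.012566 + 0.107191 + 0.000020 + 0.052304 + 0.027523 + 0.026050 = 0.225654
B = 1 / 0.225654 = 4.4316
Bₛ = (B − 1)/(n − 1) = (4.4316 − 1)/(6 − 1) = 3.4316/5 = 0.6863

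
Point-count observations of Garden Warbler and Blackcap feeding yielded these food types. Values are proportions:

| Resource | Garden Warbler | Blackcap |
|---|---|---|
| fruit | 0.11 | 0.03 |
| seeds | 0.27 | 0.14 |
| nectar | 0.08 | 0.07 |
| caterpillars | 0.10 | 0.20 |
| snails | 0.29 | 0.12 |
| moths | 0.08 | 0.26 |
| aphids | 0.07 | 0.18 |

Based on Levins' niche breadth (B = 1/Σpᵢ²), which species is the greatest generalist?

Σp_Warbᵢ² = 0.11² + 0.27² + 0.08² + 0.10² + 0.29² + 0.08² + 0.07² = 0.0121 + 0.0729 + 0.0064 + 0.0100 + 0.0841 + 0.0064 + 0.0049 = 0.1968
B_Warb = 1 / 0.1968 = 5.0813
Σp_Blacᵢ² = 0.03² + 0.14² + 0.07² + 0.20² + 0.12² + 0.26² + 0.18² = 0.0009 + 0.0196 + 0.0049 + 0.0400 + 0.0144 + 0.0676 + 0.0324 = 0.1798
B_Blac = 1 / 0.1798 = 5.5617
Highest B → broadest niche (most generalist): Blackcap (B = 5.56).

Blackcap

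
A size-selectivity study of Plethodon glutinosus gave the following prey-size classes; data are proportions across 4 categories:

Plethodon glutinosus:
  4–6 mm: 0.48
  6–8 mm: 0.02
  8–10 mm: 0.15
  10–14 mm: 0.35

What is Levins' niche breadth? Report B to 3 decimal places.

Σpᵢ² = 0.48² + 0.02² + 0.15² + 0.35² = 0.2304 + 0.0004 + 0.0225 + 0.1225 = 0.3758
B = 1 / 0.3758 = 2.66099

2.661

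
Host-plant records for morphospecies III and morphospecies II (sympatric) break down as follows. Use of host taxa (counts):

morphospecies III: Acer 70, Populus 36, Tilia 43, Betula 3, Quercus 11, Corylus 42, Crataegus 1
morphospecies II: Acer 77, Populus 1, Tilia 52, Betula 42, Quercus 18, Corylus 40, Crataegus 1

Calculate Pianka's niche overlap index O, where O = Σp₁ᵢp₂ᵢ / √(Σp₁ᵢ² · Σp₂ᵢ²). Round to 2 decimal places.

Proportions for morphospecies III (n=206): 70/206=0.3398, 36/206=0.1748, 43/206=0.2087, 3/206=0.0146, 11/206=0.0534, 42/206=0.2039, 1/206=0.0049
Proportions for morphospecies II (n=231): 77/231=0.3333, 1/231=0.0043, 52/231=0.2251, 42/231=0.1818, 18/231=0.0779, 40/231=0.1732, 1/231=0.0043
Σ p₁ᵢp₂ᵢ = 0.113255 + 0.000752 + 0.046978 + 0.002654 + 0.004160 + 0.035315 + 0.000021 = 0.203135
Σp_1ᵢ² = 0.3398² + 0.1748² + 0.2087² + 0.0146² + 0.0534² + 0.2039² + 0.0049² = 0.115464 + 0.030555 + 0.043556 + 0.000213 + 0.002852 + 0.041575 + 0.000024 = 0.234239
Σp_2ᵢ² = 0.3333² + 0.0043² + 0.2251² + 0.1818² + 0.0779² + 0.1732² + 0.0043² = 0.111089 + 0.000018 + 0.050670 + 0.033051 + 0.006068 + 0.029998 + 0.000018 = 0.230912
O = 0.203135 / √(0.234239 × 0.230912) = 0.203135 / 0.2325696 = 0.8734

0.87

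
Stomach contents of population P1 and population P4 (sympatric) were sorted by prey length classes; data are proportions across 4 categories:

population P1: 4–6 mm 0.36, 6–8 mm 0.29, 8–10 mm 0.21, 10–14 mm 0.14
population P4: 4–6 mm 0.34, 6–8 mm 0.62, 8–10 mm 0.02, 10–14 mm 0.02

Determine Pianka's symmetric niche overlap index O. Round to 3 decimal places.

0.830

Σ p₁ᵢp₂ᵢ = 0.1224 + 0.1798 + 0.0042 + 0.0028 = 0.3092
Σp_1ᵢ² = 0.36² + 0.29² + 0.21² + 0.14² = 0.1296 + 0.0841 + 0.0441 + 0.0196 = 0.2774
Σp_2ᵢ² = 0.34² + 0.62² + 0.02² + 0.02² = 0.1156 + 0.3844 + 0.0004 + 0.0004 = 0.5008
O = 0.3092 / √(0.2774 × 0.5008) = 0.3092 / 0.372722 = 0.82957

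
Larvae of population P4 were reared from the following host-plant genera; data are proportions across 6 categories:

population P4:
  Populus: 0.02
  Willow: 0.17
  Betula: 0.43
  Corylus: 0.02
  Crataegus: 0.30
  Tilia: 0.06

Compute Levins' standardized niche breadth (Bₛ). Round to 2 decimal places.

Σpᵢ² = 0.02² + 0.17² + 0.43² + 0.02² + 0.30² + 0.06² = 0.0004 + 0.0289 + 0.1849 + 0.0004 + 0.0900 + 0.0036 = 0.3082
B = 1 / 0.3082 = 3.2446
Bₛ = (B − 1)/(n − 1) = (3.2446 − 1)/(6 − 1) = 2.2446/5 = 0.4489

0.45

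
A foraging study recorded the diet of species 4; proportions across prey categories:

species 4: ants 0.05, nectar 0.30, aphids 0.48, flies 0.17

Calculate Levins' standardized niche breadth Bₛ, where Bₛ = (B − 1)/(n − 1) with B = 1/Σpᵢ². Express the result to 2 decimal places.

0.61

Σpᵢ² = 0.05² + 0.30² + 0.48² + 0.17² = 0.0025 + 0.0900 + 0.2304 + 0.0289 = 0.3518
B = 1 / 0.3518 = 2.8425
Bₛ = (B − 1)/(n − 1) = (2.8425 − 1)/(4 − 1) = 1.8425/3 = 0.6142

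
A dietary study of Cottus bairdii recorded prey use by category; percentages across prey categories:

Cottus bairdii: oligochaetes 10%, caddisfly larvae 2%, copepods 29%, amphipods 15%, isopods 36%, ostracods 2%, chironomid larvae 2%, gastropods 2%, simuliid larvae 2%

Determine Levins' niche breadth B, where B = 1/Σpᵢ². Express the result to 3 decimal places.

4.029

Convert percentages to proportions (divide by 100).
Σpᵢ² = 0.10² + 0.02² + 0.29² + 0.15² + 0.36² + 0.02² + 0.02² + 0.02² + 0.02² = 0.0100 + 0.0004 + 0.0841 + 0.0225 + 0.1296 + 0.0004 + 0.0004 + 0.0004 + 0.0004 = 0.2482
B = 1 / 0.2482 = 4.02901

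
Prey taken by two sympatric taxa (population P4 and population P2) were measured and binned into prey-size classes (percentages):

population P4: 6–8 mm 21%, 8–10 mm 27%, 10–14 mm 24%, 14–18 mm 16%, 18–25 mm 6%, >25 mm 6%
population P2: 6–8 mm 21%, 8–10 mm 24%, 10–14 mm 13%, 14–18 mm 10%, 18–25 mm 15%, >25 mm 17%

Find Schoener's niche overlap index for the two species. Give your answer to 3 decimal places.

Convert percentages to proportions (divide by 100).
Σ|p₁ᵢ − p₂ᵢ| = 0.00 + 0.03 + 0.11 + 0.06 + 0.09 + 0.11 = 0.40
D = 1 − ½ × 0.40 = 1 − 0.200 = 0.80000

0.800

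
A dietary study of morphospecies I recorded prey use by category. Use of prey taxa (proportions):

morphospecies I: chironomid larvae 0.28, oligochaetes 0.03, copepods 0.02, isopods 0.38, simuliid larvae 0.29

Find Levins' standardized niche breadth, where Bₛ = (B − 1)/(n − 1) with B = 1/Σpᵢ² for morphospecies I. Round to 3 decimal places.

Σpᵢ² = 0.28² + 0.03² + 0.02² + 0.38² + 0.29² = 0.0784 + 0.0009 + 0.0004 + 0.1444 + 0.0841 = 0.3082
B = 1 / 0.3082 = 3.24465
Bₛ = (B − 1)/(n − 1) = (3.24465 − 1)/(5 − 1) = 2.24465/4 = 0.56116

0.561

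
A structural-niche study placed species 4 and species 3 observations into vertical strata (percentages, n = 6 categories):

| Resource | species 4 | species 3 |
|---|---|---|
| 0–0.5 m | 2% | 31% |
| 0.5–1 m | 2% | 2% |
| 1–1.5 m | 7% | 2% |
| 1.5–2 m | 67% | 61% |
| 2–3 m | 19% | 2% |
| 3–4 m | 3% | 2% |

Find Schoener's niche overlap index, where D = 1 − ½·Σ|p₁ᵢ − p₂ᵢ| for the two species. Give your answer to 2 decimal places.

0.71

Convert percentages to proportions (divide by 100).
Σ|p₁ᵢ − p₂ᵢ| = 0.29 + 0.00 + 0.05 + 0.06 + 0.17 + 0.01 = 0.58
D = 1 − ½ × 0.58 = 1 − 0.290 = 0.7100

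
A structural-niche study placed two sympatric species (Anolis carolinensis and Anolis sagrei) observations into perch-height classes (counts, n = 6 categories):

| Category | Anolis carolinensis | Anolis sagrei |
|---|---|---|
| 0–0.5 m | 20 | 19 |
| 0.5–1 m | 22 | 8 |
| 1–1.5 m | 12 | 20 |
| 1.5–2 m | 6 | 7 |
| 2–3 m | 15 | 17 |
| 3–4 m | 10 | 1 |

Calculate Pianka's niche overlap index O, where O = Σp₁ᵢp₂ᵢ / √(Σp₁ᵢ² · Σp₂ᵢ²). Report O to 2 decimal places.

Proportions for Anolis carolinensis (n=85): 20/85=0.2353, 22/85=0.2588, 12/85=0.1412, 6/85=0.0706, 15/85=0.1765, 10/85=0.1176
Proportions for Anolis sagrei (n=72): 19/72=0.2639, 8/72=0.1111, 20/72=0.2778, 7/72=0.0972, 17/72=0.2361, 1/72=0.0139
Σ p₁ᵢp₂ᵢ = 0.062096 + 0.028753 + 0.039225 + 0.006862 + 0.041672 + 0.001635 = 0.180243
Σp_1ᵢ² = 0.2353² + 0.2588² + 0.1412² + 0.0706² + 0.1765² + 0.1176² = 0.055366 + 0.066977 + 0.019937 + 0.004984 + 0.031152 + 0.013830 = 0.192246
Σp_2ᵢ² = 0.2639² + 0.1111² + 0.2778² + 0.0972² + 0.2361² + 0.0139² = 0.069643 + 0.012343 + 0.077173 + 0.009448 + 0.055743 + 0.000193 = 0.224543
O = 0.180243 / √(0.192246 × 0.224543) = 0.180243 / 0.2077679 = 0.8675

0.87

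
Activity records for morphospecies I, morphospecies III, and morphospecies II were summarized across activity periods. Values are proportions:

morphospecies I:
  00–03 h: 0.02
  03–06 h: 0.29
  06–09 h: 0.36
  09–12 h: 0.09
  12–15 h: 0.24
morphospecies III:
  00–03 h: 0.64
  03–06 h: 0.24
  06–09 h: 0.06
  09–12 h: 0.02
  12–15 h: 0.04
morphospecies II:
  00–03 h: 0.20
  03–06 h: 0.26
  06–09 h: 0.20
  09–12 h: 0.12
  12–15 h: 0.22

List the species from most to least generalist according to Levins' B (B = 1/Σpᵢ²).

Σp_Iᵢ² = 0.02² + 0.29² + 0.36² + 0.09² + 0.24² = 0.0004 + 0.0841 + 0.1296 + 0.0081 + 0.0576 = 0.2798
B_I = 1 / 0.2798 = 3.5740
Σp_IIIᵢ² = 0.64² + 0.24² + 0.06² + 0.02² + 0.04² = 0.4096 + 0.0576 + 0.0036 + 0.0004 + 0.0016 = 0.4728
B_III = 1 / 0.4728 = 2.1151
Σp_IIᵢ² = 0.20² + 0.26² + 0.20² + 0.12² + 0.22² = 0.0400 + 0.0676 + 0.0400 + 0.0144 + 0.0484 = 0.2104
B_II = 1 / 0.2104 = 4.7529
Ranking by B (broadest → narrowest): morphospecies II (4.75) > morphospecies I (3.57) > morphospecies III (2.12)

morphospecies II > morphospecies I > morphospecies III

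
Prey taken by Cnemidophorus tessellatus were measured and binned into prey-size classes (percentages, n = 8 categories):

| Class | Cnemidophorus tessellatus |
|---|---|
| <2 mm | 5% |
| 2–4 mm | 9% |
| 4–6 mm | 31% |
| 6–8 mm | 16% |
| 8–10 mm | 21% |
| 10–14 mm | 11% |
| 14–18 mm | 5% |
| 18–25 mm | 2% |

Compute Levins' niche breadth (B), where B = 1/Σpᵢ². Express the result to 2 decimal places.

Convert percentages to proportions (divide by 100).
Σpᵢ² = 0.05² + 0.09² + 0.31² + 0.16² + 0.21² + 0.11² + 0.05² + 0.02² = 0.0025 + 0.0081 + 0.0961 + 0.0256 + 0.0441 + 0.0121 + 0.0025 + 0.0004 = 0.1914
B = 1 / 0.1914 = 5.2247

5.22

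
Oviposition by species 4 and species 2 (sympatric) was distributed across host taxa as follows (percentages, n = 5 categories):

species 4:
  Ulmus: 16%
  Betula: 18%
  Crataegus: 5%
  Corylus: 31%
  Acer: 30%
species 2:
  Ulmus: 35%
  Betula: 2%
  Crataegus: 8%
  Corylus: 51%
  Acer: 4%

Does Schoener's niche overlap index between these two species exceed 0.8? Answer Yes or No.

Convert percentages to proportions (divide by 100).
Σ|p₁ᵢ − p₂ᵢ| = 0.19 + 0.16 + 0.03 + 0.20 + 0.26 = 0.84
D = 1 − ½ × 0.84 = 1 − 0.420 = 0.5800
D = 0.5800 < 0.8 → No.

No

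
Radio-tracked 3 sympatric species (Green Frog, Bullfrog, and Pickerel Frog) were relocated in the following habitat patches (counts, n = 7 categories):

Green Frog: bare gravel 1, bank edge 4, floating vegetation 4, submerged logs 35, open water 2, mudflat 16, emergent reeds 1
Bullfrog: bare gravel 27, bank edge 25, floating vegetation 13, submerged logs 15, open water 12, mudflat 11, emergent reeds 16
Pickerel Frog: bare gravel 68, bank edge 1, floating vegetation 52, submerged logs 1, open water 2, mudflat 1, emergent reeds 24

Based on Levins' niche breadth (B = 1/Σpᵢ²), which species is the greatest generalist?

Bullfrog

Proportions for Green Frog (n=63): 1/63=0.0159, 4/63=0.0635, 4/63=0.0635, 35/63=0.5556, 2/63=0.0317, 16/63=0.2540, 1/63=0.0159
Proportions for Bullfrog (n=119): 27/119=0.2269, 25/119=0.2101, 13/119=0.1092, 15/119=0.1261, 12/119=0.1008, 11/119=0.0924, 16/119=0.1345
Proportions for Pickerel Frog (n=149): 68/149=0.4564, 1/149=0.0067, 52/149=0.3490, 1/149=0.0067, 2/149=0.0134, 1/149=0.0067, 24/149=0.1611
Σp_Greeᵢ² = 0.0159² + 0.0635² + 0.0635² + 0.5556² + 0.0317² + 0.2540² + 0.0159² = 0.000253 + 0.004032 + 0.004032 + 0.308691 + 0.001005 + 0.064516 + 0.000253 = 0.382782
B_Gree = 1 / 0.382782 = 2.6125
Σp_Bullᵢ² = 0.2269² + 0.2101² + 0.1092² + 0.1261² + 0.1008² + 0.0924² + 0.1345² = 0.051484 + 0.044142 + 0.011925 + 0.015901 + 0.010161 + 0.008538 + 0.018090 = 0.160241
B_Bull = 1 / 0.160241 = 6.2406
Σp_Pickᵢ² = 0.4564² + 0.0067² + 0.3490² + 0.0067² + 0.0134² + 0.0067² + 0.1611² = 0.208301 + 0.000045 + 0.121801 + 0.000045 + 0.000180 + 0.000045 + 0.025953 = 0.356370
B_Pick = 1 / 0.356370 = 2.8061
Highest B → broadest niche (most generalist): Bullfrog (B = 6.24).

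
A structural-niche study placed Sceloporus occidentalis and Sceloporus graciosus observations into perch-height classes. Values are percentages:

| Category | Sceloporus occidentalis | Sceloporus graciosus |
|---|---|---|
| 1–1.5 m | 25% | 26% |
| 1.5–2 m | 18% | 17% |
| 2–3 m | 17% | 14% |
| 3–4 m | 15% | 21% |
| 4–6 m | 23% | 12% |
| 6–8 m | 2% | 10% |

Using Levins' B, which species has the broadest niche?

Sceloporus graciosus

Convert percentages to proportions (divide by 100).
Σp_occiᵢ² = 0.25² + 0.18² + 0.17² + 0.15² + 0.23² + 0.02² = 0.0625 + 0.0324 + 0.0289 + 0.0225 + 0.0529 + 0.0004 = 0.1996
B_occi = 1 / 0.1996 = 5.0100
Σp_gracᵢ² = 0.26² + 0.17² + 0.14² + 0.21² + 0.12² + 0.10² = 0.0676 + 0.0289 + 0.0196 + 0.0441 + 0.0144 + 0.0100 = 0.1846
B_grac = 1 / 0.1846 = 5.4171
Highest B → broadest niche (most generalist): Sceloporus graciosus (B = 5.42).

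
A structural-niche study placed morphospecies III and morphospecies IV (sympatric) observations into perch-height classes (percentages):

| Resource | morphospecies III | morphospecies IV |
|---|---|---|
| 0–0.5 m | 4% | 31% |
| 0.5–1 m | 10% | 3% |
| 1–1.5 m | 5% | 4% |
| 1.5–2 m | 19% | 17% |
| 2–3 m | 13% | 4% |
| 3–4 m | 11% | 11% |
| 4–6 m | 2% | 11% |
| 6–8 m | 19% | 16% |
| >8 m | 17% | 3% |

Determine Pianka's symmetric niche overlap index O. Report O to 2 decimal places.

0.65

Convert percentages to proportions (divide by 100).
Σ p₁ᵢp₂ᵢ = 0.0124 + 0.0030 + 0.0020 + 0.0323 + 0.0052 + 0.0121 + 0.0022 + 0.0304 + 0.0051 = 0.1047
Σp_1ᵢ² = 0.04² + 0.10² + 0.05² + 0.19² + 0.13² + 0.11² + 0.02² + 0.19² + 0.17² = 0.0016 + 0.0100 + 0.0025 + 0.0361 + 0.0169 + 0.0121 + 0.0004 + 0.0361 + 0.0289 = 0.1446
Σp_2ᵢ² = 0.31² + 0.03² + 0.04² + 0.17² + 0.04² + 0.11² + 0.11² + 0.16² + 0.03² = 0.0961 + 0.0009 + 0.0016 + 0.0289 + 0.0016 + 0.0121 + 0.0121 + 0.0256 + 0.0009 = 0.1798
O = 0.1047 / √(0.1446 × 0.1798) = 0.1047 / 0.16124 = 0.6493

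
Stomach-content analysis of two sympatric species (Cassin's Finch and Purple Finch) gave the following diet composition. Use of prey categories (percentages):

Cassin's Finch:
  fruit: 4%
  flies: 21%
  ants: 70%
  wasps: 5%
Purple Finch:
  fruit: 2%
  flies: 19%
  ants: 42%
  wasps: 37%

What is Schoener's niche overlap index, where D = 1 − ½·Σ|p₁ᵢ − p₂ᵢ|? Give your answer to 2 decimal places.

Convert percentages to proportions (divide by 100).
Σ|p₁ᵢ − p₂ᵢ| = 0.02 + 0.02 + 0.28 + 0.32 = 0.64
D = 1 − ½ × 0.64 = 1 − 0.320 = 0.6800

0.68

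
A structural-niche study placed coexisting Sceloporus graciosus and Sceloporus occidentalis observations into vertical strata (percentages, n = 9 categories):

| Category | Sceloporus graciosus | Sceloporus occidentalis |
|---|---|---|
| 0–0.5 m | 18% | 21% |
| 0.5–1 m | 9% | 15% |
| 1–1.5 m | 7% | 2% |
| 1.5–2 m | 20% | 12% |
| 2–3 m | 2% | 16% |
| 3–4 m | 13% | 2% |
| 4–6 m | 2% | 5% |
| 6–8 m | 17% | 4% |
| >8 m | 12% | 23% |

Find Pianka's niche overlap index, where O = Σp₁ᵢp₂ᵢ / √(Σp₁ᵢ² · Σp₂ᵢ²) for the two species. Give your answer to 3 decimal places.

0.760

Convert percentages to proportions (divide by 100).
Σ p₁ᵢp₂ᵢ = 0.0378 + 0.0135 + 0.0014 + 0.0240 + 0.0032 + 0.0026 + 0.0010 + 0.0068 + 0.0276 = 0.1179
Σp_1ᵢ² = 0.18² + 0.09² + 0.07² + 0.20² + 0.02² + 0.13² + 0.02² + 0.17² + 0.12² = 0.0324 + 0.0081 + 0.0049 + 0.0400 + 0.0004 + 0.0169 + 0.0004 + 0.0289 + 0.0144 = 0.1464
Σp_2ᵢ² = 0.21² + 0.15² + 0.02² + 0.12² + 0.16² + 0.02² + 0.05² + 0.04² + 0.23² = 0.0441 + 0.0225 + 0.0004 + 0.0144 + 0.0256 + 0.0004 + 0.0025 + 0.0016 + 0.0529 = 0.1644
O = 0.1179 / √(0.1464 × 0.1644) = 0.1179 / 0.155139 = 0.75996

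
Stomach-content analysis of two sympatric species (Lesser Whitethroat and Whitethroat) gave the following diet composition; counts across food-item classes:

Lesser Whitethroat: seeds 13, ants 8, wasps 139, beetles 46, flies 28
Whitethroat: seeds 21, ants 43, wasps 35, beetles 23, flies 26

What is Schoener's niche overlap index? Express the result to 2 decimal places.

Proportions for Lesser Whitethroat (n=234): 13/234=0.0556, 8/234=0.0342, 139/234=0.5940, 46/234=0.1966, 28/234=0.1197
Proportions for Whitethroat (n=148): 21/148=0.1419, 43/148=0.2905, 35/148=0.2365, 23/148=0.1554, 26/148=0.1757
Σ|p₁ᵢ − p₂ᵢ| = 0.0863 + 0.2563 + 0.3575 + 0.0412 + 0.0560 = 0.7973
D = 1 − ½ × 0.7973 = 1 − 0.39865 = 0.60135

0.60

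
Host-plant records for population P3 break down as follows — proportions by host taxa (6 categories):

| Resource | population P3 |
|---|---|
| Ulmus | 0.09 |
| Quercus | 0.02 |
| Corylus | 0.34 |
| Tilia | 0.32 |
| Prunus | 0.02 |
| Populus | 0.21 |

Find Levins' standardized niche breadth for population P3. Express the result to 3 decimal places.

0.538

Σpᵢ² = 0.09² + 0.02² + 0.34² + 0.32² + 0.02² + 0.21² = 0.0081 + 0.0004 + 0.1156 + 0.1024 + 0.0004 + 0.0441 = 0.2710
B = 1 / 0.2710 = 3.69004
Bₛ = (B − 1)/(n − 1) = (3.69004 − 1)/(6 − 1) = 2.69004/5 = 0.53801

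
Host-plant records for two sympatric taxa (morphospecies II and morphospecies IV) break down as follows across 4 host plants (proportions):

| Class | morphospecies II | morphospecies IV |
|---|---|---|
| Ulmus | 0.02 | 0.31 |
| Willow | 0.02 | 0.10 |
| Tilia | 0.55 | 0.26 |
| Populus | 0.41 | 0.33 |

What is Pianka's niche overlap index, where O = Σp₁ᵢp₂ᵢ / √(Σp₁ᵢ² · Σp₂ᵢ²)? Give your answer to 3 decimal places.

Σ p₁ᵢp₂ᵢ = 0.0062 + 0.0020 + 0.1430 + 0.1353 = 0.2865
Σp_1ᵢ² = 0.02² + 0.02² + 0.55² + 0.41² = 0.0004 + 0.0004 + 0.3025 + 0.1681 = 0.4714
Σp_2ᵢ² = 0.31² + 0.10² + 0.26² + 0.33² = 0.0961 + 0.0100 + 0.0676 + 0.1089 = 0.2826
O = 0.2865 / √(0.4714 × 0.2826) = 0.2865 / 0.364990 = 0.78495

0.785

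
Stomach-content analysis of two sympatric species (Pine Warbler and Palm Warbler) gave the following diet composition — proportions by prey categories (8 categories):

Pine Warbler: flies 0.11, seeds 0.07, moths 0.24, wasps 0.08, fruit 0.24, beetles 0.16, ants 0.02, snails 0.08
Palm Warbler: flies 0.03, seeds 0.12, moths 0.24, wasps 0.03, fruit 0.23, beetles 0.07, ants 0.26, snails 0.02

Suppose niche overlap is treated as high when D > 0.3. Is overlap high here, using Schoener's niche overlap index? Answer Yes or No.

Σ|p₁ᵢ − p₂ᵢ| = 0.08 + 0.05 + 0.00 + 0.05 + 0.01 + 0.09 + 0.24 + 0.06 = 0.58
D = 1 − ½ × 0.58 = 1 − 0.290 = 0.7100
D = 0.7100 > 0.3 → Yes.

Yes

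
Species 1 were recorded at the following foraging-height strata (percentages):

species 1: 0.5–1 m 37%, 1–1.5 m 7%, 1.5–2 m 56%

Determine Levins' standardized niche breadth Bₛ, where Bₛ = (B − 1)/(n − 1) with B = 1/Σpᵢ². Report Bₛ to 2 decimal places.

Convert percentages to proportions (divide by 100).
Σpᵢ² = 0.37² + 0.07² + 0.56² = 0.1369 + 0.0049 + 0.3136 = 0.4554
B = 1 / 0.4554 = 2.1959
Bₛ = (B − 1)/(n − 1) = (2.1959 − 1)/(3 − 1) = 1.1959/2 = 0.5980

0.60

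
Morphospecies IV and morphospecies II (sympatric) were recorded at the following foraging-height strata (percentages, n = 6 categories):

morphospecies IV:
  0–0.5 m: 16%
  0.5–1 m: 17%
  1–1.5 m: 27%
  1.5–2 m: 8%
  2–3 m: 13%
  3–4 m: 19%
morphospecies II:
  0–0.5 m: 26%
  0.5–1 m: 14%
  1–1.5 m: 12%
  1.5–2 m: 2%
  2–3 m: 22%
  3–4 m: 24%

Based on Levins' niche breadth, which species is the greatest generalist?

morphospecies IV

Convert percentages to proportions (divide by 100).
Σp_IVᵢ² = 0.16² + 0.17² + 0.27² + 0.08² + 0.13² + 0.19² = 0.0256 + 0.0289 + 0.0729 + 0.0064 + 0.0169 + 0.0361 = 0.1868
B_IV = 1 / 0.1868 = 5.3533
Σp_IIᵢ² = 0.26² + 0.14² + 0.12² + 0.02² + 0.22² + 0.24² = 0.0676 + 0.0196 + 0.0144 + 0.0004 + 0.0484 + 0.0576 = 0.2080
B_II = 1 / 0.2080 = 4.8077
Highest B → broadest niche (most generalist): morphospecies IV (B = 5.35).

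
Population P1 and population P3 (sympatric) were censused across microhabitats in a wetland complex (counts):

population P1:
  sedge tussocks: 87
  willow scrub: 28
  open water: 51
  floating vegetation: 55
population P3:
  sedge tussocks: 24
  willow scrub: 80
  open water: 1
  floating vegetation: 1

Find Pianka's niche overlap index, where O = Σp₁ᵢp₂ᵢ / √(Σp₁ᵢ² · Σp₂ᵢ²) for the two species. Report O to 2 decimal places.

0.45

Proportions for population P1 (n=221): 87/221=0.3937, 28/221=0.1267, 51/221=0.2308, 55/221=0.2489
Proportions for population P3 (n=106): 24/106=0.2264, 80/106=0.7547, 1/106=0.0094, 1/106=0.0094
Σ p₁ᵢp₂ᵢ = 0.089134 + 0.095620 + 0.002170 + 0.002340 = 0.189264
Σp_1ᵢ² = 0.3937² + 0.1267² + 0.2308² + 0.2489² = 0.155000 + 0.016053 + 0.053269 + 0.061951 = 0.286273
Σp_2ᵢ² = 0.2264² + 0.7547² + 0.0094² + 0.0094² = 0.051257 + 0.569572 + 0.000088 + 0.000088 = 0.621005
O = 0.189264 / √(0.286273 × 0.621005) = 0.189264 / 0.4216361 = 0.4489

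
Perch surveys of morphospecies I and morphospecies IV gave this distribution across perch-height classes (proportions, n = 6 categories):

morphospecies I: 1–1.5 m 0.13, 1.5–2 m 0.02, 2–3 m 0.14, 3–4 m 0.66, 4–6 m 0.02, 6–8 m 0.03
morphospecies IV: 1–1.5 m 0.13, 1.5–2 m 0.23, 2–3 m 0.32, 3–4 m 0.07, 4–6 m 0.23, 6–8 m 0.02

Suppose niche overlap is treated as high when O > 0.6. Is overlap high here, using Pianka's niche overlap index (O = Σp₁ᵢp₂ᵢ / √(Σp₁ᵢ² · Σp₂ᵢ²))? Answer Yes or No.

No

Σ p₁ᵢp₂ᵢ = 0.0169 + 0.0046 + 0.0448 + 0.0462 + 0.0046 + 0.0006 = 0.1177
Σp_1ᵢ² = 0.13² + 0.02² + 0.14² + 0.66² + 0.02² + 0.03² = 0.0169 + 0.0004 + 0.0196 + 0.4356 + 0.0004 + 0.0009 = 0.4738
Σp_2ᵢ² = 0.13² + 0.23² + 0.32² + 0.07² + 0.23² + 0.02² = 0.0169 + 0.0529 + 0.1024 + 0.0049 + 0.0529 + 0.0004 = 0.2304
O = 0.1177 / √(0.4738 × 0.2304) = 0.1177 / 0.33040 = 0.3562
O = 0.3562 < 0.6 → No.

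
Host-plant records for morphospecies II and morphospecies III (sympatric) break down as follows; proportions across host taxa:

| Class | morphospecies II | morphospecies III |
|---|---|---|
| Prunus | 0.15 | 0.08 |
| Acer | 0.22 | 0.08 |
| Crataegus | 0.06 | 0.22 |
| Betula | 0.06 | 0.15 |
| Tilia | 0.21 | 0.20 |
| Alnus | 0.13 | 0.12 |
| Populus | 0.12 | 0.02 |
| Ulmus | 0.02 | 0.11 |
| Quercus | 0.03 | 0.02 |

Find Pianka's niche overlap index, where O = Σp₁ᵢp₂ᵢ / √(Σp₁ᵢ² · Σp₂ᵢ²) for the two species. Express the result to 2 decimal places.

Σ p₁ᵢp₂ᵢ = 0.0120 + 0.0176 + 0.0132 + 0.0090 + 0.0420 + 0.0156 + 0.0024 + 0.0022 + 0.0006 = 0.1146
Σp_1ᵢ² = 0.15² + 0.22² + 0.06² + 0.06² + 0.21² + 0.13² + 0.12² + 0.02² + 0.03² = 0.0225 + 0.0484 + 0.0036 + 0.0036 + 0.0441 + 0.0169 + 0.0144 + 0.0004 + 0.0009 = 0.1548
Σp_2ᵢ² = 0.08² + 0.08² + 0.22² + 0.15² + 0.20² + 0.12² + 0.02² + 0.11² + 0.02² = 0.0064 + 0.0064 + 0.0484 + 0.0225 + 0.0400 + 0.0144 + 0.0004 + 0.0121 + 0.0004 = 0.1510
O = 0.1146 / √(0.1548 × 0.1510) = 0.1146 / 0.15289 = 0.7496

0.75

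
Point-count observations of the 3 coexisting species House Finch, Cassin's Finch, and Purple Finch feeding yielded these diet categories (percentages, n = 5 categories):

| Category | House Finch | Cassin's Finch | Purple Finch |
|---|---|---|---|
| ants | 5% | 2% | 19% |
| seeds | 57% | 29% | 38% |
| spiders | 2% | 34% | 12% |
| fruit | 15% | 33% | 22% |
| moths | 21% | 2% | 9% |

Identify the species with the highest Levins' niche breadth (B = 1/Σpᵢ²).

Purple Finch

Convert percentages to proportions (divide by 100).
Σp_Housᵢ² = 0.05² + 0.57² + 0.02² + 0.15² + 0.21² = 0.0025 + 0.3249 + 0.0004 + 0.0225 + 0.0441 = 0.3944
B_Hous = 1 / 0.3944 = 2.5355
Σp_Cassᵢ² = 0.02² + 0.29² + 0.34² + 0.33² + 0.02² = 0.0004 + 0.0841 + 0.1156 + 0.1089 + 0.0004 = 0.3094
B_Cass = 1 / 0.3094 = 3.2321
Σp_Purpᵢ² = 0.19² + 0.38² + 0.12² + 0.22² + 0.09² = 0.0361 + 0.1444 + 0.0144 + 0.0484 + 0.0081 = 0.2514
B_Purp = 1 / 0.2514 = 3.9777
Highest B → broadest niche (most generalist): Purple Finch (B = 3.98).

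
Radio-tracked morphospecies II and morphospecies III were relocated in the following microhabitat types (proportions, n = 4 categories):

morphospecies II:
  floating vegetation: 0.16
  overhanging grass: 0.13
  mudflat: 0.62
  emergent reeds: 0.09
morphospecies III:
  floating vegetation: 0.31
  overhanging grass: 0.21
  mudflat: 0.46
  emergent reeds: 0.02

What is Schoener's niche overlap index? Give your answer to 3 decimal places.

Σ|p₁ᵢ − p₂ᵢ| = 0.15 + 0.08 + 0.16 + 0.07 = 0.46
D = 1 − ½ × 0.46 = 1 − 0.230 = 0.77000

0.770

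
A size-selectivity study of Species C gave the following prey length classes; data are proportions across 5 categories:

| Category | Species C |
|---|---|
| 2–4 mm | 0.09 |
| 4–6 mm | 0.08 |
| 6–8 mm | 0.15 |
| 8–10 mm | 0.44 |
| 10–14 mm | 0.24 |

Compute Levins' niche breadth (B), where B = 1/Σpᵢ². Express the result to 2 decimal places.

3.47

Σpᵢ² = 0.09² + 0.08² + 0.15² + 0.44² + 0.24² = 0.0081 + 0.0064 + 0.0225 + 0.1936 + 0.0576 = 0.2882
B = 1 / 0.2882 = 3.4698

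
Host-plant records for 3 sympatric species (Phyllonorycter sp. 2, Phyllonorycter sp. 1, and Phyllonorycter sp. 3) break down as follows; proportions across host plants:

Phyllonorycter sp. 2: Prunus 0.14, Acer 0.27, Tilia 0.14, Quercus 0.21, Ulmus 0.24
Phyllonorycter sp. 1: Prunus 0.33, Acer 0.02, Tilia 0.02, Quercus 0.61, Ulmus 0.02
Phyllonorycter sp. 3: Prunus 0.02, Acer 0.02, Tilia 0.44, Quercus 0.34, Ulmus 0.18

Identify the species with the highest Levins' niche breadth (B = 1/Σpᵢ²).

Σp_2ᵢ² = 0.14² + 0.27² + 0.14² + 0.21² + 0.24² = 0.0196 + 0.0729 + 0.0196 + 0.0441 + 0.0576 = 0.2138
B_2 = 1 / 0.2138 = 4.6773
Σp_1ᵢ² = 0.33² + 0.02² + 0.02² + 0.61² + 0.02² = 0.1089 + 0.0004 + 0.0004 + 0.3721 + 0.0004 = 0.4822
B_1 = 1 / 0.4822 = 2.0738
Σp_3ᵢ² = 0.02² + 0.02² + 0.44² + 0.34² + 0.18² = 0.0004 + 0.0004 + 0.1936 + 0.1156 + 0.0324 = 0.3424
B_3 = 1 / 0.3424 = 2.9206
Highest B → broadest niche (most generalist): Phyllonorycter sp. 2 (B = 4.68).

Phyllonorycter sp. 2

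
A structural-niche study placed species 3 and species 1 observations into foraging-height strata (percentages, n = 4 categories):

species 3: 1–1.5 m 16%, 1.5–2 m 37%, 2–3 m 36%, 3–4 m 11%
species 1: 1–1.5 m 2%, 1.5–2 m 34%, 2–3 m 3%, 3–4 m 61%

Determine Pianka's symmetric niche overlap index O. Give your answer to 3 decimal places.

0.536

Convert percentages to proportions (divide by 100).
Σ p₁ᵢp₂ᵢ = 0.0032 + 0.1258 + 0.0108 + 0.0671 = 0.2069
Σp_1ᵢ² = 0.16² + 0.37² + 0.36² + 0.11² = 0.0256 + 0.1369 + 0.1296 + 0.0121 = 0.3042
Σp_2ᵢ² = 0.02² + 0.34² + 0.03² + 0.61² = 0.0004 + 0.1156 + 0.0009 + 0.3721 = 0.4890
O = 0.2069 / √(0.3042 × 0.4890) = 0.2069 / 0.385686 = 0.53645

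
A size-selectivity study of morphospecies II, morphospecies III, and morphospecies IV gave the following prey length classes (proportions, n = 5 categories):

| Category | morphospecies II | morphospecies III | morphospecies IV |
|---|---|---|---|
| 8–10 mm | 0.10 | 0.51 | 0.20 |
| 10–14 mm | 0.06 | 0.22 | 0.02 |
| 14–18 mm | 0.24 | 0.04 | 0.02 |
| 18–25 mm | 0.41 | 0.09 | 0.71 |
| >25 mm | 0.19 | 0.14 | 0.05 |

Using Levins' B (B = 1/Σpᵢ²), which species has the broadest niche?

Σp_IIᵢ² = 0.10² + 0.06² + 0.24² + 0.41² + 0.19² = 0.0100 + 0.0036 + 0.0576 + 0.1681 + 0.0361 = 0.2754
B_II = 1 / 0.2754 = 3.6311
Σp_IIIᵢ² = 0.51² + 0.22² + 0.04² + 0.09² + 0.14² = 0.2601 + 0.0484 + 0.0016 + 0.0081 + 0.0196 = 0.3378
B_III = 1 / 0.3378 = 2.9603
Σp_IVᵢ² = 0.20² + 0.02² + 0.02² + 0.71² + 0.05² = 0.0400 + 0.0004 + 0.0004 + 0.5041 + 0.0025 = 0.5474
B_IV = 1 / 0.5474 = 1.8268
Highest B → broadest niche (most generalist): morphospecies II (B = 3.63).

morphospecies II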